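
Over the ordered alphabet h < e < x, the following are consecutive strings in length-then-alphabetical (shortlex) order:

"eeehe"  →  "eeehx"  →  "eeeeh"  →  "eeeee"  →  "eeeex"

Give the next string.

Find the rightmost character of eeeex below x, bump it to the next letter, and reset everything to its right to h.

eeexh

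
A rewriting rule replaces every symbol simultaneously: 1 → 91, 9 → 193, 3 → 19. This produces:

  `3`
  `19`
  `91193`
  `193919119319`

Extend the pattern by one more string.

91193191939119391911931991193

Rewriting each symbol of 193919119319: 1→91, 9→193, 3→19, 9→193, 1→91, 9→193, 1→91, 1→91, 9→193, 3→19, 1→91, 9→193, which concatenates to 91 193 19 193 91 193 91 91 193 19 91 193.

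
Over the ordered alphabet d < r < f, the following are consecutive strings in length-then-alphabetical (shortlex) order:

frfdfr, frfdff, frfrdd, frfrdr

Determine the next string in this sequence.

frfrdf

Find the rightmost character of frfrdr below f, bump it to the next letter, and reset everything to its right to d.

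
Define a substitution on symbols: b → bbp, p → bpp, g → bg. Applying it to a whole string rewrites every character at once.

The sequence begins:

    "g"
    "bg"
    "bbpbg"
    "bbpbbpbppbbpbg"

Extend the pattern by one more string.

Applying the rule to each of the 14 symbols of bbpbbpbppbbpbg gives the pieces bbp bbp bpp bbp bbp bpp bbp bpp bpp bbp bbp bpp bbp bg, which concatenate to the answer.

bbpbbpbppbbpbbpbppbbpbppbppbbpbbpbppbbpbg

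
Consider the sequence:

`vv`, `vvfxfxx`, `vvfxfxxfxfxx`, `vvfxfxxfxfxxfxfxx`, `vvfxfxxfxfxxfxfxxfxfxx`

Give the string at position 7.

Every step adds fxfxx to the end: s(k+1) = s(k)·fxfxx.
From vvfxfxxfxfxxfxfxxfxfxx, 2 further steps: vvfxfxxfxfxxfxfxxfxfxx → vvfxfxxfxfxxfxfxxfxfxxfxfxx → (answer).

vvfxfxxfxfxxfxfxxfxfxxfxfxxfxfxx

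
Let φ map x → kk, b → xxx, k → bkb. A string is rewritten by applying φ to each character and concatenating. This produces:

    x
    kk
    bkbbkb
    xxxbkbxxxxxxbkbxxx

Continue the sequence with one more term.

Applying the rule to each of the 18 symbols of xxxbkbxxxxxxbkbxxx gives the pieces kk kk kk xxx bkb xxx kk kk kk kk kk kk xxx bkb xxx kk kk kk, which concatenate to the answer.

kkkkkkxxxbkbxxxkkkkkkkkkkkkxxxbkbxxxkkkkkk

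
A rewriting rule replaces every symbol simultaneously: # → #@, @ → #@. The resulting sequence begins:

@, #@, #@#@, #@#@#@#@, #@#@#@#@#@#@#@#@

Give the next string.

#@#@#@#@#@#@#@#@#@#@#@#@#@#@#@#@

Replace each of the 16 characters of #@#@#@#@#@#@#@#@ in place — #@ #@ #@ #@ #@ #@ #@ #@ #@ #@ #@ #@ #@ #@ #@ #@ — and concatenate.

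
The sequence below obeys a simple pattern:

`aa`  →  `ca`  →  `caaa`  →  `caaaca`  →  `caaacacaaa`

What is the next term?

From term 3 onward, concatenate the last term with the second-to-last: ca·aa = caaa, caaa·ca = caaaca, …
Continuing: caaacacaaa · caaaca gives term 6.

caaacacaaacaaaca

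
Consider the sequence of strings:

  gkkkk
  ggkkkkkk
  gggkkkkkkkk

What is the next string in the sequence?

The n-th term is n-1 g's then 2n k's, where the shown terms are n = 2, 3, 4.
For the next term, n = 5, so the run lengths are 4, 10.

ggggkkkkkkkkkk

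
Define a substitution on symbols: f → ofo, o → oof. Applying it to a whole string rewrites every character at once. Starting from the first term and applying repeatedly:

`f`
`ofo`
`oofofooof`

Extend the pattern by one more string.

Expanding oofofooof: o→oof, o→oof, f→ofo, o→oof, f→ofo, o→oof, o→oof, o→oof, f→ofo. Concatenated: oof oof ofo oof ofo oof oof oof ofo.

oofoofofooofofooofoofoofofo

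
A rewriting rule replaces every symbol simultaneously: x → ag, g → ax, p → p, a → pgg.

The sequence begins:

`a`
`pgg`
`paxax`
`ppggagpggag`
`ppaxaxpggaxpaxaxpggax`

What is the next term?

pppggagpggagpaxaxpggagppggagpggagpaxaxpggag

φ(ppaxaxpggaxpaxaxpggax) expands symbol-by-symbol to p p pgg ag pgg ag p ax ax pgg ag p pgg ag pgg ag p ax ax pgg ag; joining the 21 pieces gives the next term.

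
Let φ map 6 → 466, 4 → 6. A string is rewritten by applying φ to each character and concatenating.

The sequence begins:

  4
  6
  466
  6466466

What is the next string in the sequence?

Expanding 6466466: 6→466, 4→6, 6→466, 6→466, 4→6, 6→466, 6→466. Concatenated: 466 6 466 466 6 466 466.

46664664666466466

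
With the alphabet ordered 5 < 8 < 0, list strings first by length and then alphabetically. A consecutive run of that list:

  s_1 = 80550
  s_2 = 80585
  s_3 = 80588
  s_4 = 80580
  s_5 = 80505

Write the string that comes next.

80508

Treat 80505 as a base-3 numeral over the given alphabet and add one, carrying through any trailing 0's.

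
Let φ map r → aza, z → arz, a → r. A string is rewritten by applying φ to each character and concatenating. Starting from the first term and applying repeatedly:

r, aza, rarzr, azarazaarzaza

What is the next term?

rarzrazararzrrazaarzrarzr

Applying the rule to each of the 13 symbols of azarazaarzaza gives the pieces r arz r aza r arz r r aza arz r arz r, which concatenate to the answer.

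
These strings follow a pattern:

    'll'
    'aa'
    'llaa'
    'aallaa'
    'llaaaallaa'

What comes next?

From term 3 onward, concatenate the second-to-last term with the last: ll·aa = llaa, aa·llaa = aallaa, …
Continuing: aallaa · llaaaallaa gives term 6.

aallaallaaaallaa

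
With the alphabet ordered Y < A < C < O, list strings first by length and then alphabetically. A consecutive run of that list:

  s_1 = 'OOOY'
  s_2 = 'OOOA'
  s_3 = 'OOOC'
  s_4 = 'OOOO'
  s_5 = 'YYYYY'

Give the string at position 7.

YYYYC

Continuing the enumeration 2 steps past YYYYY: YYYYY → YYYYA → (answer).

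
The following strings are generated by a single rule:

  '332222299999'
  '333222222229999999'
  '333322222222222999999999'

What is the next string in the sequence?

333332222222222222299999999999

The n-th term is n 3's then 3n-1 2's then 2n+1 9's, where the shown terms are n = 2, 3, 4.
For the next term, n = 5, so the run lengths are 5, 14, 11.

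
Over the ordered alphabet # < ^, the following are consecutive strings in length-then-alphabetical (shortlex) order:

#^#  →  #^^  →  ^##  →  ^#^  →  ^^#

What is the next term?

Find the rightmost character of ^^# below ^, bump it to the next letter, and reset everything to its right to #.

^^^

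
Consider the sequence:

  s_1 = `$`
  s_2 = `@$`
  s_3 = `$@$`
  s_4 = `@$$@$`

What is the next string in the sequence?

$@$@$$@$

This is a Fibonacci-style word recurrence s(k) = s(k−2)·s(k−1): e.g. $·@$ = $@$.
So term 5 is $@$·@$$@$.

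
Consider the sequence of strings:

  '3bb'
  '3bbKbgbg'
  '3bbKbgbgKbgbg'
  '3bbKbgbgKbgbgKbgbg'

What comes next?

Every step adds Kbgbg to the end: s(k+1) = s(k)·Kbgbg.
One more step from 3bbKbgbgKbgbgKbgbg gives the answer.

3bbKbgbgKbgbgKbgbgKbgbg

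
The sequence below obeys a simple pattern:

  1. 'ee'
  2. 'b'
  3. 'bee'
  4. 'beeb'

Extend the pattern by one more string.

From term 3 onward, concatenate the last term with the second-to-last: b·ee = bee, bee·b = beeb, …
So term 5 is beeb·bee.

beebbee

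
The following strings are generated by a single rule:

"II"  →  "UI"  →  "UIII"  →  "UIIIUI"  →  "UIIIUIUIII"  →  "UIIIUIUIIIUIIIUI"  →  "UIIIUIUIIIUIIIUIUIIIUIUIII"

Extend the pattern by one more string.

From term 3 onward, concatenate the last term with the second-to-last: UI·II = UIII, UIII·UI = UIIIUI, …
The next term joins UIIIUIUIIIUIIIUIUIIIUIUIII and UIIIUIUIIIUIIIUI.

UIIIUIUIIIUIIIUIUIIIUIUIIIUIIIUIUIIIUIIIUI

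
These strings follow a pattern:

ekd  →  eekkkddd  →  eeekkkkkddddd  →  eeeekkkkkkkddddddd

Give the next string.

eeeeekkkkkkkkkddddddddd

Reading off run lengths: e runs 1, 2, 3, 4; k runs 1, 3, 5, 7; d runs 1, 3, 5, 7 — each is linear in n (n = 1, 2, …).
At n = 5 the blocks have lengths 5, 9, 9.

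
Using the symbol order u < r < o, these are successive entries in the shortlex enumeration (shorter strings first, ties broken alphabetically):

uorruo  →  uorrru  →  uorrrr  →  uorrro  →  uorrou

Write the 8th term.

uorouu

Continuing the enumeration 3 steps past uorrou: uorrou → uorror → uorroo → (answer).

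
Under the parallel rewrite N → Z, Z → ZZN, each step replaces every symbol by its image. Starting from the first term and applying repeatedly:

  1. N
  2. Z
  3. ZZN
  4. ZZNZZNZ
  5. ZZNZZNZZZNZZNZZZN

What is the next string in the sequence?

ZZNZZNZZZNZZNZZZNZZNZZNZZZNZZNZZZNZZNZZNZ

Applying the rule to each of the 17 symbols of ZZNZZNZZZNZZNZZZN gives the pieces ZZN ZZN Z ZZN ZZN Z ZZN ZZN ZZN Z ZZN ZZN Z ZZN ZZN ZZN Z, which concatenate to the answer.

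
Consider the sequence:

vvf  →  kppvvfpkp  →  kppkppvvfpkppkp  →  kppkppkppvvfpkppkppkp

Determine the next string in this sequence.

s(k+1) = kpp·s(k)·pkp, so each term gains kpp as a prefix and pkp as a suffix.
So the next term is kpp·kppkppkppvvfpkppkppkp·pkp.

kppkppkppkppvvfpkppkppkppkp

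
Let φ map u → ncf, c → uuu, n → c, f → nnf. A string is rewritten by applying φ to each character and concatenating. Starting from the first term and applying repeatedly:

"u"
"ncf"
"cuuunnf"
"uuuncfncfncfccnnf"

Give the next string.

φ(uuuncfncfncfccnnf) expands symbol-by-symbol to ncf ncf ncf c uuu nnf c uuu nnf c uuu nnf uuu uuu c c nnf; joining the 17 pieces gives the next term.

ncfncfncfcuuunnfcuuunnfcuuunnfuuuuuuccnnf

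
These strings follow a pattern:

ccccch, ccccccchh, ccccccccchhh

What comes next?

The n-th term is 2n+1 c's then n-1 h's, where the shown terms are n = 2, 3, 4.
At n = 5 the blocks have lengths 11, 4.

ccccccccccchhhh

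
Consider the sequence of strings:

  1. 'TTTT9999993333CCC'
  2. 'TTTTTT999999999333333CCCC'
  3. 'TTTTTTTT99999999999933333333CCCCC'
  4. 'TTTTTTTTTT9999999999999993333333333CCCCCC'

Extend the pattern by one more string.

The n-th term is 2n T's then 3n 9's then 2n 3's then n+1 C's, where the shown terms are n = 2, 3, 4, 5.
At n = 6 the blocks have lengths 12, 18, 12, 7.

TTTTTTTTTTTT999999999999999999333333333333CCCCCCC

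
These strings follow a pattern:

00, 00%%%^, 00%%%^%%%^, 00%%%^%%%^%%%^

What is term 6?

Every step adds %%%^ to the end: s(k+1) = s(k)·%%%^.
From 00%%%^%%%^%%%^, 2 further steps: 00%%%^%%%^%%%^ → 00%%%^%%%^%%%^%%%^ → (answer).

00%%%^%%%^%%%^%%%^%%%^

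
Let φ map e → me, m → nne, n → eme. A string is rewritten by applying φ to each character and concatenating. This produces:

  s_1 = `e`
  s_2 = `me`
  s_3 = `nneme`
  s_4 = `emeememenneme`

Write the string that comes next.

Rewriting the 13 symbols of emeememenneme one by one yields me nne me me nne me nne me eme eme me nne me; concatenated:

mennememennemennemeemeememenneme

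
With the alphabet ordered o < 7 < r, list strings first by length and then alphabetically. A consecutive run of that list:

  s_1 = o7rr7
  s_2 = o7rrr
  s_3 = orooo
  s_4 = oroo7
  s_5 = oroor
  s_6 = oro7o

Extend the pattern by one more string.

Treat oro7o as a base-3 numeral over the given alphabet and add one, carrying through any trailing r's.

oro77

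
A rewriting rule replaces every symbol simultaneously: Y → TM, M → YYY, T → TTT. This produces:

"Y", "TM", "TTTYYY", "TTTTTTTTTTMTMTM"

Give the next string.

Applying the rule to each of the 15 symbols of TTTTTTTTTTMTMTM gives the pieces TTT TTT TTT TTT TTT TTT TTT TTT TTT TTT YYY TTT YYY TTT YYY, which concatenate to the answer.

TTTTTTTTTTTTTTTTTTTTTTTTTTTTTTYYYTTTYYYTTTYYY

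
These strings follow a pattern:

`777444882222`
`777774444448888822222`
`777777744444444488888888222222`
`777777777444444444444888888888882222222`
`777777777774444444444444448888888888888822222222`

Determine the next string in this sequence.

Term n consists of 2n+1 7's, followed by 3n 4's, followed by 3n-1 8's, followed by n+3 2's (n = 1, 2, …).
For the next term, n = 6, so the run lengths are 13, 18, 17, 9.

777777777777744444444444444444488888888888888888222222222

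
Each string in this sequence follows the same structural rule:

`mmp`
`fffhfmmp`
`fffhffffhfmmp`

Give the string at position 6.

The strings grow by a fixed prefix fffhf each time.
From fffhffffhfmmp, 3 further steps: fffhffffhfmmp → fffhffffhffffhfmmp → fffhffffhffffhffffhfmmp → (answer).

fffhffffhffffhffffhffffhfmmp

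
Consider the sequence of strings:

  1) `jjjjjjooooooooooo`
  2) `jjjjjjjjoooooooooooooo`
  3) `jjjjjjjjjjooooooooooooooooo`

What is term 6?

The n-th term is 2n j's then 3n+2 o's, where the shown terms are n = 3, 4, 5.
Setting n = 8 gives 16, 26 characters in each block.

jjjjjjjjjjjjjjjjoooooooooooooooooooooooooo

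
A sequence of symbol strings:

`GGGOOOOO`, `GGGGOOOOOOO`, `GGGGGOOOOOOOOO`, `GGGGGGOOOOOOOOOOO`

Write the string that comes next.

GGGGGGGOOOOOOOOOOOOO

The n-th term is n G's then 2n-1 O's, where the shown terms are n = 3, 4, 5, 6.
At n = 7 the blocks have lengths 7, 13.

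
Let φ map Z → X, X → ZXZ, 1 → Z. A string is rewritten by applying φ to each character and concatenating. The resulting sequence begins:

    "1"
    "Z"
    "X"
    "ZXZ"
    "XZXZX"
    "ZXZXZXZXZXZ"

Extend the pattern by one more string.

XZXZXZXZXZXZXZXZXZXZX

Apply φ to ZXZXZXZXZXZ symbol by symbol: Z→X, X→ZXZ, Z→X, X→ZXZ, Z→X, X→ZXZ, Z→X, X→ZXZ, Z→X, X→ZXZ, Z→X; joined: X ZXZ X ZXZ X ZXZ X ZXZ X ZXZ X.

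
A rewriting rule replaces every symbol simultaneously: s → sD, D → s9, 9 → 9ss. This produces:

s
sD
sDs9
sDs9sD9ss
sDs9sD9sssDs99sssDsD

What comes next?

sDs9sD9sssDs99sssDsDsDs9sD9ss9sssDsDsDs9sDs9

Applying the rule to each of the 20 symbols of sDs9sD9sssDs99sssDsD gives the pieces sD s9 sD 9ss sD s9 9ss sD sD sD s9 sD 9ss 9ss sD sD sD s9 sD s9, which concatenate to the answer.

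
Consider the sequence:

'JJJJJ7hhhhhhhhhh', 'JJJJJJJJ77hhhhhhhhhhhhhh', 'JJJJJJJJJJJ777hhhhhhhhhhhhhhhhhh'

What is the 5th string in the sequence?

JJJJJJJJJJJJJJJJJ77777hhhhhhhhhhhhhhhhhhhhhhhhhh

Term n consists of 3n-1 J's, followed by n-1 7's, followed by 4n+2 h's, where the shown terms are n = 2, 3, 4.
Setting n = 6 gives 17, 5, 26 characters in each block.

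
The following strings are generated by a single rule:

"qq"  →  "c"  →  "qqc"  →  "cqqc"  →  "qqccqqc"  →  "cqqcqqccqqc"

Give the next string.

qqccqqccqqcqqccqqc

This is a Fibonacci-style word recurrence s(k) = s(k−2)·s(k−1): e.g. qq·c = qqc.
The next term joins qqccqqc and cqqcqqccqqc.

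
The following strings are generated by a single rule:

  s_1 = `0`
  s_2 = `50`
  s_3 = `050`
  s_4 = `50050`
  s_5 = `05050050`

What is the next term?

This is a Fibonacci-style word recurrence s(k) = s(k−2)·s(k−1): e.g. 0·50 = 050.
Continuing: 50050 · 05050050 gives term 6.

5005005050050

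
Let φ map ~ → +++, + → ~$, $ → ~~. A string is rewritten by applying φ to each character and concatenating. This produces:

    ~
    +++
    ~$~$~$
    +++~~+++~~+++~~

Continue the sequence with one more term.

~$~$~$++++++~$~$~$++++++~$~$~$++++++

Applying the rule to each of the 15 symbols of +++~~+++~~+++~~ gives the pieces ~$ ~$ ~$ +++ +++ ~$ ~$ ~$ +++ +++ ~$ ~$ ~$ +++ +++, which concatenate to the answer.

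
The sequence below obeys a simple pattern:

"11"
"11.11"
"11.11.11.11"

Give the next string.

s(k+1) = s(k)·.·s(k) — each term doubles the last with '.' between the halves.
Doubling 11.11.11.11 with '.' between the halves:

11.11.11.11.11.11.11.11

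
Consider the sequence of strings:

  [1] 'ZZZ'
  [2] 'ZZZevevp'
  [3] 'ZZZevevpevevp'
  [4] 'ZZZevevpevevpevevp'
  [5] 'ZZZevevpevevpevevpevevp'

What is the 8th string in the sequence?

Each term is the previous one with evevp appended.
From ZZZevevpevevpevevpevevp, 3 further steps: ZZZevevpevevpevevpevevp → ZZZevevpevevpevevpevevpevevp → ZZZevevpevevpevevpevevpevevpevevp → (answer).

ZZZevevpevevpevevpevevpevevpevevpevevp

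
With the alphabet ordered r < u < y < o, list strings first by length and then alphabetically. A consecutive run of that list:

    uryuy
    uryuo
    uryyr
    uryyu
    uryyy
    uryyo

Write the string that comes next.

The successor of uryyo increments the rightmost position that isn't already o and resets every position after it to r.

uryor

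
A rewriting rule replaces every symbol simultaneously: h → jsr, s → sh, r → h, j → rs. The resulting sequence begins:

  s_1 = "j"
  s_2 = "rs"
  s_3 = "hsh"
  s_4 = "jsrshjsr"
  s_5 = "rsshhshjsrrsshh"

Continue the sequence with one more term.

Rewriting the 15 symbols of rsshhshjsrrsshh one by one yields h sh sh jsr jsr sh jsr rs sh h h sh sh jsr jsr; concatenated:

hshshjsrjsrshjsrrsshhhshshjsrjsr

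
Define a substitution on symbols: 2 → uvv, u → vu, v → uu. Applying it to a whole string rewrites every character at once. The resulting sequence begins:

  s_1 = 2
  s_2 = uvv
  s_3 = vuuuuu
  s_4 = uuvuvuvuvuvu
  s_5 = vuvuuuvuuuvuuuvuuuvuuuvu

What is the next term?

Replace each of the 24 characters of vuvuuuvuuuvuuuvuuuvuuuvu in place — uu vu uu vu vu vu uu vu vu vu uu vu vu vu uu vu vu vu uu vu vu vu uu vu — and concatenate.

uuvuuuvuvuvuuuvuvuvuuuvuvuvuuuvuvuvuuuvuvuvuuuvu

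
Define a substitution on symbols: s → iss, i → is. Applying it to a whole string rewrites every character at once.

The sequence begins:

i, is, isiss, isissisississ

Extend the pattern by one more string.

Rewriting the 13 symbols of isissisississ one by one yields is iss is iss iss is iss is iss iss is iss iss; concatenated:

isissisississisissisississisississ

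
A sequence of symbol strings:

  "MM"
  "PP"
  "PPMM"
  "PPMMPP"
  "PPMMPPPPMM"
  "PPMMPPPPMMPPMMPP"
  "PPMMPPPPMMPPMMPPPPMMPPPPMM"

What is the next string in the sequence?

Each term (from the third on) is the previous term followed by the one before it: term 3 = PP·MM = PPMM.
So term 8 is PPMMPPPPMMPPMMPPPPMMPPPPMM·PPMMPPPPMMPPMMPP.

PPMMPPPPMMPPMMPPPPMMPPPPMMPPMMPPPPMMPPMMPP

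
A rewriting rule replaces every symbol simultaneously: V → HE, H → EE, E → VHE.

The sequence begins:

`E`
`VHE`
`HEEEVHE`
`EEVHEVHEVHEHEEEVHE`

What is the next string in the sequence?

Rewriting the 18 symbols of EEVHEVHEVHEHEEEVHE one by one yields VHE VHE HE EE VHE HE EE VHE HE EE VHE EE VHE VHE VHE HE EE VHE; concatenated:

VHEVHEHEEEVHEHEEEVHEHEEEVHEEEVHEVHEVHEHEEEVHE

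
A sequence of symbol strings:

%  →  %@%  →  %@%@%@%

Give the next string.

Every step duplicates the string with '@' between the halves.
Doubling %@%@%@% with '@' between the halves:

%@%@%@%@%@%@%@%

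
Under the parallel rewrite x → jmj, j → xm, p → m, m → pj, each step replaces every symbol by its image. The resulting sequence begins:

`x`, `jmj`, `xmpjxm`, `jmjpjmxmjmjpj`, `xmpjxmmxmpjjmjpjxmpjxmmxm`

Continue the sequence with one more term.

jmjpjmxmjmjpjpjjmjpjmxmxmpjxmmxmjmjpjmxmjmjpjpjjmjpj

Applying the rule to each of the 25 symbols of xmpjxmmxmpjjmjpjxmpjxmmxm gives the pieces jmj pj m xm jmj pj pj jmj pj m xm xm pj xm m xm jmj pj m xm jmj pj pj jmj pj, which concatenate to the answer.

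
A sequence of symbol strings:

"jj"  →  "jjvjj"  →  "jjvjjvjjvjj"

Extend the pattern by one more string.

s(k+1) = s(k)·v·s(k) — each term doubles the last with 'v' between the halves.
So the next term is two copies of jjvjjvjjvjj with 'v' between the halves.

jjvjjvjjvjjvjjvjjvjjvjj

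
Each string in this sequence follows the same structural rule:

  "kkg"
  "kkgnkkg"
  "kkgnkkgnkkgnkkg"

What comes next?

Every step duplicates the string with 'n' between the halves.
One more doubling of kkgnkkgnkkgnkkg gives the answer.

kkgnkkgnkkgnkkgnkkgnkkgnkkgnkkg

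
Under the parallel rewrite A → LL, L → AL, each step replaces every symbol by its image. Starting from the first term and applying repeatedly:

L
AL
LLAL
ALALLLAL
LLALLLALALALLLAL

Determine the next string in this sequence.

Rewriting the 16 symbols of LLALLLALALALLLAL one by one yields AL AL LL AL AL AL LL AL LL AL LL AL AL AL LL AL; concatenated:

ALALLLALALALLLALLLALLLALALALLLAL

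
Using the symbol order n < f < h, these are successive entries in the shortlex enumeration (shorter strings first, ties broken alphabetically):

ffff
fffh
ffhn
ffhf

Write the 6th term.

fhnn

Stepping forward 2 times from ffhf: ffhf → ffhh, then the target.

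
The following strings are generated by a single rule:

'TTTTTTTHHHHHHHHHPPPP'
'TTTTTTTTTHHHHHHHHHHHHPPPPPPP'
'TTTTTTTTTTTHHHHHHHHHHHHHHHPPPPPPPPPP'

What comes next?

TTTTTTTTTTTTTHHHHHHHHHHHHHHHHHHPPPPPPPPPPPPP

Reading off run lengths: T runs 7, 9, 11; H runs 9, 12, 15; P runs 4, 7, 10 — each is linear in n, where the shown terms are n = 2, 3, 4.
At n = 5 the blocks have lengths 13, 18, 13.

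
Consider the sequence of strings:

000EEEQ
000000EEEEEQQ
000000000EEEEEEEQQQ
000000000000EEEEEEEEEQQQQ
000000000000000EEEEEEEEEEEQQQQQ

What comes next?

000000000000000000EEEEEEEEEEEEEQQQQQQ

Term n consists of 3n 0's, followed by 2n+1 E's, followed by n Q's (n = 1, 2, …).
At n = 6 the blocks have lengths 18, 13, 6.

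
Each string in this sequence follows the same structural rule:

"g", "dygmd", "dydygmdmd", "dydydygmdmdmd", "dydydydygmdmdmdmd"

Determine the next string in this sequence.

Each term wraps the previous one in dy on the left and md on the right.
One more step from dydydydygmdmdmdmd gives the answer.

dydydydydygmdmdmdmdmd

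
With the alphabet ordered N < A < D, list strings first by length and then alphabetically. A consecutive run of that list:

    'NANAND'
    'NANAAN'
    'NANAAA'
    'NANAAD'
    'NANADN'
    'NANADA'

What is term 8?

Continuing the enumeration 2 steps past NANADA: NANADA → NANADD → (answer).

NANDNN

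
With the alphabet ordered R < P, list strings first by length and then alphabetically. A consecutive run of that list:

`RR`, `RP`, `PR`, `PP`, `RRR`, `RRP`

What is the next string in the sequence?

RPR

Treat RRP as a base-2 numeral over the given alphabet and add one, carrying through any trailing P's.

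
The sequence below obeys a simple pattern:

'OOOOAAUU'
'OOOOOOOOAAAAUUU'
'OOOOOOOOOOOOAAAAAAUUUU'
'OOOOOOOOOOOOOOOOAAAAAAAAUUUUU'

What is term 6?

Reading off run lengths: O runs 4, 8, 12, 16; A runs 2, 4, 6, 8; U runs 2, 3, 4, 5 — each is linear in n (n = 1, 2, …).
Setting n = 6 gives 24, 12, 7 characters in each block.

OOOOOOOOOOOOOOOOOOOOOOOOAAAAAAAAAAAAUUUUUUU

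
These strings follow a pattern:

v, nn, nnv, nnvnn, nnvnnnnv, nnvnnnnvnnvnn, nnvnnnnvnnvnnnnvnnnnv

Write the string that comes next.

Each term (from the third on) is the previous term followed by the one before it: term 3 = nn·v = nnv.
Continuing: nnvnnnnvnnvnnnnvnnnnv · nnvnnnnvnnvnn gives term 8.

nnvnnnnvnnvnnnnvnnnnvnnvnnnnvnnvnn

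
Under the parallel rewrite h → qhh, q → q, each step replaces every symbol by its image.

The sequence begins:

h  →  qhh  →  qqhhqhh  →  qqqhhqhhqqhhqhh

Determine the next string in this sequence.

φ(qqqhhqhhqqhhqhh) expands symbol-by-symbol to q q q qhh qhh q qhh qhh q q qhh qhh q qhh qhh; joining the 15 pieces gives the next term.

qqqqhhqhhqqhhqhhqqqhhqhhqqhhqhh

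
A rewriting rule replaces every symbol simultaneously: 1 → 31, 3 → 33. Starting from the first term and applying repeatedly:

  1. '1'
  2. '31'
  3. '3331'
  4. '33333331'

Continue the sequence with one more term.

Apply φ to 33333331 symbol by symbol: 3→33, 3→33, 3→33, 3→33, 3→33, 3→33, 3→33, 1→31; joined: 33 33 33 33 33 33 33 31.

3333333333333331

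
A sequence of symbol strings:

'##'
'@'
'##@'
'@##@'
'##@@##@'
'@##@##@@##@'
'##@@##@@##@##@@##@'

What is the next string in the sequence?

@##@##@@##@##@@##@@##@##@@##@

Each term (from the third on) is the two preceding terms concatenated in order: term 3 = ##·@ = ##@.
So term 8 is @##@##@@##@·##@@##@@##@##@@##@.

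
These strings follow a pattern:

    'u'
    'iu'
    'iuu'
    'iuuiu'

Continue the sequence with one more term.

iuuiuiuu

Each term (from the third on) is the previous term followed by the one before it: term 3 = iu·u = iuu.
Continuing: iuuiu · iuu gives term 5.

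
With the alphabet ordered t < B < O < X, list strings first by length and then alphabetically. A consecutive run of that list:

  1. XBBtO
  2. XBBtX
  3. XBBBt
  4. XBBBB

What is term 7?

XBBOt

Advancing 3 positions from XBBBB through XBBBB → XBBBO → XBBBX reaches term 7.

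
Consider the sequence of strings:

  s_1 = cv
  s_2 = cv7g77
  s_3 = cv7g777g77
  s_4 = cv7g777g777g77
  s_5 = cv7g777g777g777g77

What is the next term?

The strings grow by a fixed suffix 7g77 each time.
One more step from cv7g777g777g777g77 gives the answer.

cv7g777g777g777g777g77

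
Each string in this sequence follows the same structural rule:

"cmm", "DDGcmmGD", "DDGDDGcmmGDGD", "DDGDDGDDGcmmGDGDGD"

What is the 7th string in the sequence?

Every step adds DDG to the front and GD to the end of the previous string.
From DDGDDGDDGcmmGDGDGD, 3 further steps: DDGDDGDDGcmmGDGDGD → DDGDDGDDGDDGcmmGDGDGDGD → DDGDDGDDGDDGDDGcmmGDGDGDGDGD → (answer).

DDGDDGDDGDDGDDGDDGcmmGDGDGDGDGDGD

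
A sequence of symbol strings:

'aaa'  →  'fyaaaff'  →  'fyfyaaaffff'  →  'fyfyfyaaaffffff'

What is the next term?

Each term wraps the previous one in fy on the left and ff on the right.
One more step from fyfyfyaaaffffff gives the answer.

fyfyfyfyaaaffffffff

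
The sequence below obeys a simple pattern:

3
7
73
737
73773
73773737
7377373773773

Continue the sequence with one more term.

From term 3 onward, concatenate the last term with the second-to-last: 7·3 = 73, 73·7 = 737, …
The next term joins 7377373773773 and 73773737.

737737377377373773737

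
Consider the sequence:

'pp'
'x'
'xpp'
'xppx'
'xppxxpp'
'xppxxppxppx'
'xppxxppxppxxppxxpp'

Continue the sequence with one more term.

xppxxppxppxxppxxppxppxxppxppx

This is a Fibonacci-style word recurrence s(k) = s(k−1)·s(k−2): e.g. x·pp = xpp.
So term 8 is xppxxppxppxxppxxpp·xppxxppxppx.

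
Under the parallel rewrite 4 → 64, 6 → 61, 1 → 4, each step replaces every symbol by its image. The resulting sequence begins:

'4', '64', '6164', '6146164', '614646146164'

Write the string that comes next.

Apply φ to 614646146164 symbol by symbol: 6→61, 1→4, 4→64, 6→61, 4→64, 6→61, 1→4, 4→64, 6→61, 1→4, 6→61, 4→64; joined: 61 4 64 61 64 61 4 64 61 4 61 64.

614646164614646146164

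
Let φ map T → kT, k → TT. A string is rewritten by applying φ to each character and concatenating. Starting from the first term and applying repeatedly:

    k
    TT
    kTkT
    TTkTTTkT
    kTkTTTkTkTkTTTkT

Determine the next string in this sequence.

Rewriting the 16 symbols of kTkTTTkTkTkTTTkT one by one yields TT kT TT kT kT kT TT kT TT kT TT kT kT kT TT kT; concatenated:

TTkTTTkTkTkTTTkTTTkTTTkTkTkTTTkT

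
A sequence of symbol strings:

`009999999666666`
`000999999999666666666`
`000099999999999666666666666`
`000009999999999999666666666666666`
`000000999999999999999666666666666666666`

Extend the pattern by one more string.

000000099999999999999999666666666666666666666

Reading off run lengths: 0 runs 2, 3, 4, 5, 6; 9 runs 7, 9, 11, 13, 15; 6 runs 6, 9, 12, 15, 18 — each is linear in n, where the shown terms are n = 2, 3, 4, 5, 6.
For the next term, n = 7, so the run lengths are 7, 17, 21.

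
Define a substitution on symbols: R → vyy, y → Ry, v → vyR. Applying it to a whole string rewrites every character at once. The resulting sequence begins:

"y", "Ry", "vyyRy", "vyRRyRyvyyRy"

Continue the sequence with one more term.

vyRRyvyyvyyRyvyyRyvyRRyRyvyyRy

Rewriting each symbol of vyRRyRyvyyRy: v→vyR, y→Ry, R→vyy, R→vyy, y→Ry, R→vyy, y→Ry, v→vyR, y→Ry, y→Ry, R→vyy, y→Ry, which concatenates to vyR Ry vyy vyy Ry vyy Ry vyR Ry Ry vyy Ry.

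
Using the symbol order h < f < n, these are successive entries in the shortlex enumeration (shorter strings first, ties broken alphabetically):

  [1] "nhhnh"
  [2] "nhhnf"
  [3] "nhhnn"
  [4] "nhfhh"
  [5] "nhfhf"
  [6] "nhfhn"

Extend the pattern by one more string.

The successor of nhfhn increments the rightmost position that isn't already n and resets every position after it to h.

nhffh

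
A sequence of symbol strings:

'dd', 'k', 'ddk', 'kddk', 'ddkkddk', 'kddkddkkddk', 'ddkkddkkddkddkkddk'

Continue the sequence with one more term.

Each term (from the third on) is the two preceding terms concatenated in order: term 3 = dd·k = ddk.
The next term joins kddkddkkddk and ddkkddkkddkddkkddk.

kddkddkkddkddkkddkkddkddkkddk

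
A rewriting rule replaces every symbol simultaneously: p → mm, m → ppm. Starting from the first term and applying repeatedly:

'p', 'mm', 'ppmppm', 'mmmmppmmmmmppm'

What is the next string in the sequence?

ppmppmppmppmmmmmppmppmppmppmppmmmmmppm

Applying the rule to each of the 14 symbols of mmmmppmmmmmppm gives the pieces ppm ppm ppm ppm mm mm ppm ppm ppm ppm ppm mm mm ppm, which concatenate to the answer.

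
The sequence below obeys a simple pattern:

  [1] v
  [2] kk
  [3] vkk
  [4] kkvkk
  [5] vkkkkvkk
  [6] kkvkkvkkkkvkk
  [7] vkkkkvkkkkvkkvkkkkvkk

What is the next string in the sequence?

This is a Fibonacci-style word recurrence s(k) = s(k−2)·s(k−1): e.g. v·kk = vkk.
The next term joins kkvkkvkkkkvkk and vkkkkvkkkkvkkvkkkkvkk.

kkvkkvkkkkvkkvkkkkvkkkkvkkvkkkkvkk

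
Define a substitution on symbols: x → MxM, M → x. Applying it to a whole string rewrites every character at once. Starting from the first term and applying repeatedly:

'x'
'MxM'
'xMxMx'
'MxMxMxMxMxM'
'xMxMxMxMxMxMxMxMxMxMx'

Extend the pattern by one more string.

MxMxMxMxMxMxMxMxMxMxMxMxMxMxMxMxMxMxMxMxMxM

φ(xMxMxMxMxMxMxMxMxMxMx) expands symbol-by-symbol to MxM x MxM x MxM x MxM x MxM x MxM x MxM x MxM x MxM x MxM x MxM; joining the 21 pieces gives the next term.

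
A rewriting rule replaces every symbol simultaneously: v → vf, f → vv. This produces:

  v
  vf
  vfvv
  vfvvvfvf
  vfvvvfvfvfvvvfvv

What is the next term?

φ(vfvvvfvfvfvvvfvv) expands symbol-by-symbol to vf vv vf vf vf vv vf vv vf vv vf vf vf vv vf vf; joining the 16 pieces gives the next term.

vfvvvfvfvfvvvfvvvfvvvfvfvfvvvfvf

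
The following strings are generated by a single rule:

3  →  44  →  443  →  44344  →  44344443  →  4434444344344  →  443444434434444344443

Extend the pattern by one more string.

This is a Fibonacci-style word recurrence s(k) = s(k−1)·s(k−2): e.g. 44·3 = 443.
The next term joins 443444434434444344443 and 4434444344344.

4434444344344443444434434444344344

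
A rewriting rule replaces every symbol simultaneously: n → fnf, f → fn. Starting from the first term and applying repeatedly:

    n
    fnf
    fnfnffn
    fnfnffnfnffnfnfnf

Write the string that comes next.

Replace each of the 17 characters of fnfnffnfnffnfnfnf in place — fn fnf fn fnf fn fn fnf fn fnf fn fn fnf fn fnf fn fnf fn — and concatenate.

fnfnffnfnffnfnfnffnfnffnfnfnffnfnffnfnffn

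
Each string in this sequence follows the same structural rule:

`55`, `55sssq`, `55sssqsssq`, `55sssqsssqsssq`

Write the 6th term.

55sssqsssqsssqsssqsssq

Each term is the previous one with sssq appended.
From 55sssqsssqsssq, 2 further steps: 55sssqsssqsssq → 55sssqsssqsssqsssq → (answer).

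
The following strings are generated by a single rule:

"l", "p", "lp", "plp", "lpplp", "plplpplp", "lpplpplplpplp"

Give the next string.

plplpplplpplpplplpplp

Each term (from the third on) is the two preceding terms concatenated in order: term 3 = l·p = lp.
The next term joins plplpplp and lpplpplplpplp.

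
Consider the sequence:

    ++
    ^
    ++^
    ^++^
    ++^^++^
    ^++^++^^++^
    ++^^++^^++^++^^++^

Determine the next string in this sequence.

^++^++^^++^++^^++^^++^++^^++^

Each term (from the third on) is the two preceding terms concatenated in order: term 3 = ++·^ = ++^.
The next term joins ^++^++^^++^ and ++^^++^^++^++^^++^.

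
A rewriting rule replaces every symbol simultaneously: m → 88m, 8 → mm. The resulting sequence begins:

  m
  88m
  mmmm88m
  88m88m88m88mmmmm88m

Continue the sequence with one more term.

Replace each of the 19 characters of 88m88m88m88mmmmm88m in place — mm mm 88m mm mm 88m mm mm 88m mm mm 88m 88m 88m 88m 88m mm mm 88m — and concatenate.

mmmm88mmmmm88mmmmm88mmmmm88m88m88m88m88mmmmm88m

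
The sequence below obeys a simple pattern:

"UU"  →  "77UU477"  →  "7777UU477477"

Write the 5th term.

Every step adds 77 to the front and 477 to the end of the previous string.
From 7777UU477477, 2 further steps: 7777UU477477 → 777777UU477477477 → (answer).

77777777UU477477477477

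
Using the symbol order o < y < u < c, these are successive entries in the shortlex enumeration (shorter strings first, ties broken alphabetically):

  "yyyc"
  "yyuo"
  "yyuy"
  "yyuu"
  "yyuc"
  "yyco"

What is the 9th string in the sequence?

yycc

Advancing 3 positions from yyco through yyco → yycy → yycu reaches term 9.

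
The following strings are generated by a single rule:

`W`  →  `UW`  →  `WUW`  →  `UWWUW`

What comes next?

WUWUWWUW

From term 3 onward, concatenate the second-to-last term with the last: W·UW = WUW, UW·WUW = UWWUW, …
The next term joins WUW and UWWUW.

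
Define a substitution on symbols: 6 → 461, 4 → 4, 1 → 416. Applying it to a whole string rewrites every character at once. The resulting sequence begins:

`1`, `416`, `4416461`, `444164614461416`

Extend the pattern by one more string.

φ(444164614461416) expands symbol-by-symbol to 4 4 4 416 461 4 461 416 4 4 461 416 4 416 461; joining the 15 pieces gives the next term.

4444164614461416444614164416461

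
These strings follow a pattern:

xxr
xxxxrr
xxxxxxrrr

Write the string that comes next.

Each string has the form x^{2n} r^{n} (n = 1, 2, …).
At n = 4 the blocks have lengths 8, 4.

xxxxxxxxrrrr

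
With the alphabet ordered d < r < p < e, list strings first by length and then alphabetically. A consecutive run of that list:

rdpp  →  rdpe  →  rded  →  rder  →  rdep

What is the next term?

Find the rightmost character of rdep below e, bump it to the next letter, and reset everything to its right to d.

rdee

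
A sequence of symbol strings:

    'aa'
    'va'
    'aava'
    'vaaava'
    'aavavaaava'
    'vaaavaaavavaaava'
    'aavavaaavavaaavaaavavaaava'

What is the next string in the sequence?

vaaavaaavavaaavaaavavaaavavaaavaaavavaaava

This is a Fibonacci-style word recurrence s(k) = s(k−2)·s(k−1): e.g. aa·va = aava.
Continuing: vaaavaaavavaaava · aavavaaavavaaavaaavavaaava gives term 8.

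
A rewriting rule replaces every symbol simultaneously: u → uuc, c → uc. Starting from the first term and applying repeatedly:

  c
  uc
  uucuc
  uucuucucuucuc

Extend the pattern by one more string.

Replace each of the 13 characters of uucuucucuucuc in place — uuc uuc uc uuc uuc uc uuc uc uuc uuc uc uuc uc — and concatenate.

uucuucucuucuucucuucucuucuucucuucuc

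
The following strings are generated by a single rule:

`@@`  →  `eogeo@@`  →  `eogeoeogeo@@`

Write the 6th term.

eogeoeogeoeogeoeogeoeogeo@@

Every step adds eogeo at the front: s(k+1) = eogeo·s(k).
From eogeoeogeo@@, 3 further steps: eogeoeogeo@@ → eogeoeogeoeogeo@@ → eogeoeogeoeogeoeogeo@@ → (answer).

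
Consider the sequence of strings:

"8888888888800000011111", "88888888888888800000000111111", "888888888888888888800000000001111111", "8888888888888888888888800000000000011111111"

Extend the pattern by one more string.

88888888888888888888888888800000000000000111111111

The n-th term is 4n-1 8's then 2n 0's then n+2 1's, where the shown terms are n = 3, 4, 5, 6.
For the next term, n = 7, so the run lengths are 27, 14, 9.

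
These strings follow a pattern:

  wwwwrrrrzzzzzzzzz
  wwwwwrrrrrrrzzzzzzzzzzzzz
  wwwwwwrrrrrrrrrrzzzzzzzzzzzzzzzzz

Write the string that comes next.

Reading off run lengths: w runs 4, 5, 6; r runs 4, 7, 10; z runs 9, 13, 17 — each is linear in n, where the shown terms are n = 2, 3, 4.
For the next term, n = 5, so the run lengths are 7, 13, 21.

wwwwwwwrrrrrrrrrrrrrzzzzzzzzzzzzzzzzzzzzz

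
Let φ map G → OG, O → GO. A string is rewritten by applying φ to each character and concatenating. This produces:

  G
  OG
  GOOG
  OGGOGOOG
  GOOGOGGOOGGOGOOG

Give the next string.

OGGOGOOGGOOGOGGOGOOGOGGOOGGOGOOG

Replace each of the 16 characters of GOOGOGGOOGGOGOOG in place — OG GO GO OG GO OG OG GO GO OG OG GO OG GO GO OG — and concatenate.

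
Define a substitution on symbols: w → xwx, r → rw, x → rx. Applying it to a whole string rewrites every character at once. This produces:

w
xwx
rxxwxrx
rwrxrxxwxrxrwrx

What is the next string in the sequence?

φ(rwrxrxxwxrxrwrx) expands symbol-by-symbol to rw xwx rw rx rw rx rx xwx rx rw rx rw xwx rw rx; joining the 15 pieces gives the next term.

rwxwxrwrxrwrxrxxwxrxrwrxrwxwxrwrx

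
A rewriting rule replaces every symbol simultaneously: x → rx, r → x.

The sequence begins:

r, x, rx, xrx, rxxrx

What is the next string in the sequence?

Expanding rxxrx: r→x, x→rx, x→rx, r→x, x→rx. Concatenated: x rx rx x rx.

xrxrxxrx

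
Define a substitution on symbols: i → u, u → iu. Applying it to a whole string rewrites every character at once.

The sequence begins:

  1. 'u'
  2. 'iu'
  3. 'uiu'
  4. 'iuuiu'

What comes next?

Expanding iuuiu: i→u, u→iu, u→iu, i→u, u→iu. Concatenated: u iu iu u iu.

uiuiuuiu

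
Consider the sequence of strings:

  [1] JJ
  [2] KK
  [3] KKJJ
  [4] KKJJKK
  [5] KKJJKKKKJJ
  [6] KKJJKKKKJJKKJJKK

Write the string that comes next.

Each term (from the third on) is the previous term followed by the one before it: term 3 = KK·JJ = KKJJ.
The next term joins KKJJKKKKJJKKJJKK and KKJJKKKKJJ.

KKJJKKKKJJKKJJKKKKJJKKKKJJ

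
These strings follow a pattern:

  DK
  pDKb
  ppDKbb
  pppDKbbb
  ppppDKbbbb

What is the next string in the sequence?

Each term wraps the previous one in p on the left and b on the right.
Applying this once more to ppppDKbbbb:

pppppDKbbbbb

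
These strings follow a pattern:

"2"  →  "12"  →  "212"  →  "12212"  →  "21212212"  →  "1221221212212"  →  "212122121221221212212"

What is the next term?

This is a Fibonacci-style word recurrence s(k) = s(k−2)·s(k−1): e.g. 2·12 = 212.
Continuing: 1221221212212 · 212122121221221212212 gives term 8.

1221221212212212122121221221212212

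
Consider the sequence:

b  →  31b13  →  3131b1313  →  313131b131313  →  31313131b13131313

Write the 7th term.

Every step adds 31 to the front and 13 to the end of the previous string.
From 31313131b13131313, 2 further steps: 31313131b13131313 → 3131313131b1313131313 → (answer).

313131313131b131313131313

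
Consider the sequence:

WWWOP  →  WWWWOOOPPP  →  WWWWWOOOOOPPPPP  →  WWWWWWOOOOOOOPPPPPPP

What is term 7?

WWWWWWWWWOOOOOOOOOOOOOPPPPPPPPPPPPP

Reading off run lengths: W runs 3, 4, 5, 6; O runs 1, 3, 5, 7; P runs 1, 3, 5, 7 — each is linear in n (n = 1, 2, …).
At n = 7 the blocks have lengths 9, 13, 13.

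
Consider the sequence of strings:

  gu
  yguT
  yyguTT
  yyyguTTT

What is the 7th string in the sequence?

s(k+1) = y·s(k)·T, so each term gains y as a prefix and T as a suffix.
From yyyguTTT, 3 further steps: yyyguTTT → yyyyguTTTT → yyyyyguTTTTT → (answer).

yyyyyyguTTTTTT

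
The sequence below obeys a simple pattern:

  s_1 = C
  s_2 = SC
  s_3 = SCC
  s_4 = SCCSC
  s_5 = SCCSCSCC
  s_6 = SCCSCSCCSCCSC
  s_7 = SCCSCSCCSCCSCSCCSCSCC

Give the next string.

SCCSCSCCSCCSCSCCSCSCCSCCSCSCCSCCSC

Each term (from the third on) is the previous term followed by the one before it: term 3 = SC·C = SCC.
The next term joins SCCSCSCCSCCSCSCCSCSCC and SCCSCSCCSCCSC.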